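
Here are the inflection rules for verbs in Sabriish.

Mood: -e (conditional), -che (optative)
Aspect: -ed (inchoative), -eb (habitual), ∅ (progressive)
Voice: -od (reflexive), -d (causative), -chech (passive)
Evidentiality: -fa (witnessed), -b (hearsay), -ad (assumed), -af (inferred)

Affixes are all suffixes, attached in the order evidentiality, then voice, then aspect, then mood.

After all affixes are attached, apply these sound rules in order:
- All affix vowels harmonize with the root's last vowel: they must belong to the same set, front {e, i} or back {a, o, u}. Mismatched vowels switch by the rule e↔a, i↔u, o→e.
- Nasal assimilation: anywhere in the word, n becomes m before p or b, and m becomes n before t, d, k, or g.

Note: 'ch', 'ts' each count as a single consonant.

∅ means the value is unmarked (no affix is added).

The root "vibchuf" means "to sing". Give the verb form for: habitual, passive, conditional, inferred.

Attach evidentiality inferred -af → vibchufaf.
Attach voice passive -chech → vibchufafchech.
Attach aspect habitual -eb → vibchufafchecheb.
Attach mood conditional -e → vibchufafchechebe.
Apply vowel harmony: vibchufafchechebe → vibchufafchachaba.
Nasal assimilation: no change.

vibchufafchachaba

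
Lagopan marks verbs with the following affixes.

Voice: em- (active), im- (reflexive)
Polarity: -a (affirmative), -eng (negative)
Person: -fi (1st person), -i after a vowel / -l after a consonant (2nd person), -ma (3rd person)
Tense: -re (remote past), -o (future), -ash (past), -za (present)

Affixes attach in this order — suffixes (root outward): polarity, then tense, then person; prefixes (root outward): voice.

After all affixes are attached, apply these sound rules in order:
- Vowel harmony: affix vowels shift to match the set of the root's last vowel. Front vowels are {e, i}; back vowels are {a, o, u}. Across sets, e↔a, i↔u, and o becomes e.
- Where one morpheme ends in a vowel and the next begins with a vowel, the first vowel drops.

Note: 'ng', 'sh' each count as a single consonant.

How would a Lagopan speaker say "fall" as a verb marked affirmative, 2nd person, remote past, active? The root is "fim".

Attach voice active em- → emfim.
Attach polarity affirmative -a → emfima.
Attach tense remote past -re → emfimare.
Attach person 2nd person -i (after vowel 'e') → emfimarei.
Apply vowel harmony: emfimarei → emfimerei.
Apply vowel deletion: emfimerei → emfimeri.

emfimeri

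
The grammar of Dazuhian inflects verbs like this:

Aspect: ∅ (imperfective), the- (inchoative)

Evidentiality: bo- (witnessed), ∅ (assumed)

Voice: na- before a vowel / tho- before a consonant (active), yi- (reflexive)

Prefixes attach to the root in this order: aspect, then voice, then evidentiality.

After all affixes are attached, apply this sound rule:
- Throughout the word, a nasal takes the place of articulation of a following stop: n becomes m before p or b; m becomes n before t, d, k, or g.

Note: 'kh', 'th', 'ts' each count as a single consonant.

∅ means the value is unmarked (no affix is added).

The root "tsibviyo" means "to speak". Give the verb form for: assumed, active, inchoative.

Attach aspect inchoative the- → thetsibviyo.
Attach voice active tho- (before consonant 'th') → thothetsibviyo.
evidentiality = assumed: zero marking, form stays thothetsibviyo.
Nasal assimilation: no change.

thothetsibviyo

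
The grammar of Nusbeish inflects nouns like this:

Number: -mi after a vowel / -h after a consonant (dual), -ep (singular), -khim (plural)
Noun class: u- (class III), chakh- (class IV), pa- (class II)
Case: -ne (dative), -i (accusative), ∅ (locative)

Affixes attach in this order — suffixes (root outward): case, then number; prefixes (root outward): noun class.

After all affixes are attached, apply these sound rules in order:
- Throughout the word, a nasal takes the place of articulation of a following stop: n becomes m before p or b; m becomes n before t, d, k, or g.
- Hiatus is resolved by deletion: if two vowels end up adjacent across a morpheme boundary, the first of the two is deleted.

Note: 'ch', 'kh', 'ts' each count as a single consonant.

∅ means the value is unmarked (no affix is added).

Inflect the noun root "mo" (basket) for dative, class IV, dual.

Attach noun class class IV chakh- → chakhmo.
Attach case dative -ne → chakhmone.
Attach number dual -mi (after vowel 'e') → chakhmonemi.
Nasal assimilation: no change.
Vowel deletion: no change.

chakhmonemi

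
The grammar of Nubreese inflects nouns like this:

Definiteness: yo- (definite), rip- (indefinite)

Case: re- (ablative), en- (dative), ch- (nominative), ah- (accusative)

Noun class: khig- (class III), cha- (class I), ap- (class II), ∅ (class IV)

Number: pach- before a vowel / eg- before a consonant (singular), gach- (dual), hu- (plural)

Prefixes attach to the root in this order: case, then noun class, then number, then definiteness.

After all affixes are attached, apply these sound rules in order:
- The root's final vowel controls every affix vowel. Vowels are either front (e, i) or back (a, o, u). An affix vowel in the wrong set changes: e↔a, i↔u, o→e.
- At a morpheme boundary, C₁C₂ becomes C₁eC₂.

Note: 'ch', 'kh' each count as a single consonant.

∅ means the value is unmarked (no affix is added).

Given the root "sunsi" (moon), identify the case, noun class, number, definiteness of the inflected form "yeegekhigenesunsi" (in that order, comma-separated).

Segment: yo-eg-khig-en-sunsi.
case: en- → dative.
noun class: khig- → class III.
number: pach/eg- → singular.
definiteness: yo- → definite.

dative, class III, singular, definite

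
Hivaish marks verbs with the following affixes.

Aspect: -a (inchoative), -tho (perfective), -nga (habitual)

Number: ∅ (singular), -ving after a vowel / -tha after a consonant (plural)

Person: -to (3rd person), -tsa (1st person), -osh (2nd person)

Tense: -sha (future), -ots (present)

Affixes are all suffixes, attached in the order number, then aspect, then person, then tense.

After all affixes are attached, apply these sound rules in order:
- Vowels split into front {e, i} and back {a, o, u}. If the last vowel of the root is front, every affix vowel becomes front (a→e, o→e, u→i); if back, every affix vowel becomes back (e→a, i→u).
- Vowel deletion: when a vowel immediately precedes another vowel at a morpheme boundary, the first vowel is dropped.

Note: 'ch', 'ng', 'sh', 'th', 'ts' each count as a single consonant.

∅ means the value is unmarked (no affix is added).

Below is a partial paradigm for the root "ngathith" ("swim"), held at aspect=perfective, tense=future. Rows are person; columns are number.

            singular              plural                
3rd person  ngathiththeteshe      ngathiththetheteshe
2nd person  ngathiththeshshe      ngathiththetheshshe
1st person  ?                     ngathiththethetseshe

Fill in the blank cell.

ngathiththetseshe

number = singular: zero marking, form stays ngathith.
Attach aspect perfective -tho → ngathiththo.
Attach person 1st person -tsa → ngathiththotsa.
Attach tense future -sha → ngathiththotsasha.
Apply vowel harmony: ngathiththotsasha → ngathiththetseshe.
Vowel deletion: no change.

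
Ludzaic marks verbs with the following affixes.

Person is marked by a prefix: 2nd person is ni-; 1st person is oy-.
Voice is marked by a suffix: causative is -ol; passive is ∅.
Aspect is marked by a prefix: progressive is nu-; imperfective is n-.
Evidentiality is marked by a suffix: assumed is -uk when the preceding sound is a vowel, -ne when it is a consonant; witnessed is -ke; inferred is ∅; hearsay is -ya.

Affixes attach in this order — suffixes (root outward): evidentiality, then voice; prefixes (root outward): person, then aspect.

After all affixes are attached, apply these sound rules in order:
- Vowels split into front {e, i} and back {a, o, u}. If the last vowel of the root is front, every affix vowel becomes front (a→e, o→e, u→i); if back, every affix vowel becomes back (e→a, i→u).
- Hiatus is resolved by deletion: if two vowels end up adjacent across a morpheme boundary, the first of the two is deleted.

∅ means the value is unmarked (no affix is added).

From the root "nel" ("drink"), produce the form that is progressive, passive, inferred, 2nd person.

Attach person 2nd person ni- → ninel.
evidentiality = inferred: zero marking, form stays ninel.
voice = passive: zero marking, form stays ninel.
Attach aspect progressive nu- → nuninel.
Apply vowel harmony: nuninel → nininel.
Vowel deletion: no change.

nininel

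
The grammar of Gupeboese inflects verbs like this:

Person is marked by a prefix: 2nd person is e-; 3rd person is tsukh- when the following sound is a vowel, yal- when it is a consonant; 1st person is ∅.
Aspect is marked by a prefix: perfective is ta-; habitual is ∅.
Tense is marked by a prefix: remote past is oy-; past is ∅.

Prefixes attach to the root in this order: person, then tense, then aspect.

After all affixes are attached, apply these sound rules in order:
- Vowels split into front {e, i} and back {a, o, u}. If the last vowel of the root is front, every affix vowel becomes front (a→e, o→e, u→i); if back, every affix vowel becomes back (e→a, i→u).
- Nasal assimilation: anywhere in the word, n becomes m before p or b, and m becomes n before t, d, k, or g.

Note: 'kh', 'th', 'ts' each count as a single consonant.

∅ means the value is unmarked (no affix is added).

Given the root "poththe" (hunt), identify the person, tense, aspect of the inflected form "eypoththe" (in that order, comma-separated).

1st person, remote past, habitual

Segment: oy-poththe.
person: ∅ → 1st person.
tense: oy- → remote past.
aspect: ∅ → habitual.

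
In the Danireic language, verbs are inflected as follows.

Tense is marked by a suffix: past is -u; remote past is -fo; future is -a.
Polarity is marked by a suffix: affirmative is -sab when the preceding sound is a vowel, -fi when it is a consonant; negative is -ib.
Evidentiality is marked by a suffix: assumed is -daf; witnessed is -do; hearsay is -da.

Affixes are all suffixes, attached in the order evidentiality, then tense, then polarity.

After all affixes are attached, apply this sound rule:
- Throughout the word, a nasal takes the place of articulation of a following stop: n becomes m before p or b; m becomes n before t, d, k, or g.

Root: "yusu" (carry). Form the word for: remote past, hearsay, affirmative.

yusudafosab

Attach evidentiality hearsay -da → yusuda.
Attach tense remote past -fo → yusudafo.
Attach polarity affirmative -sab (after vowel 'o') → yusudafosab.
Nasal assimilation: no change.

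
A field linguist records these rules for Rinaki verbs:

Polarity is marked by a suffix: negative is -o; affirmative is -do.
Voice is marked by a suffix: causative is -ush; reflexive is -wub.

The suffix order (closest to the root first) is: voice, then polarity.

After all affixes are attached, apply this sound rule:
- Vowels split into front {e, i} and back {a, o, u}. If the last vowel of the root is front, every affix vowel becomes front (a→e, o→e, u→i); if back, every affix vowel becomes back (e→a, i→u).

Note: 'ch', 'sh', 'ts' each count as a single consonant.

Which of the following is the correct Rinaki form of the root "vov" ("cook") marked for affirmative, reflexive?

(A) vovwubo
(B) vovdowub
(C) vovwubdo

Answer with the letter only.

C

Attach voice reflexive -wub → vovwub.
Attach polarity affirmative -do → vovwubdo.
Vowel harmony: no change.
So the correct form is vovwubdo, option (C).
(B) vovdowub is wrong: it has the affixes in the wrong order.
(A) vovwubo is wrong: it uses negative instead of affirmative for polarity.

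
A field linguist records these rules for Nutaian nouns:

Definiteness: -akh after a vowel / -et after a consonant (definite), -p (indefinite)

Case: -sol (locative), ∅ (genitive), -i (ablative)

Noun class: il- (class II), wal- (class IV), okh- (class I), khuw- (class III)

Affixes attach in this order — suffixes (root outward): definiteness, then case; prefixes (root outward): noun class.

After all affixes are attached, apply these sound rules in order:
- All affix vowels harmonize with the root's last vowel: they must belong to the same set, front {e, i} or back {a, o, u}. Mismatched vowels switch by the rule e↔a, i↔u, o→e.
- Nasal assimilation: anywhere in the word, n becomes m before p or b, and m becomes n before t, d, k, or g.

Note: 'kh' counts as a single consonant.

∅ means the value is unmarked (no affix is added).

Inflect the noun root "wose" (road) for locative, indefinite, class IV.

welwosepsel

Attach definiteness indefinite -p → wosep.
Attach case locative -sol → wosepsol.
Attach noun class class IV wal- → walwosepsol.
Apply vowel harmony: walwosepsol → welwosepsel.
Nasal assimilation: no change.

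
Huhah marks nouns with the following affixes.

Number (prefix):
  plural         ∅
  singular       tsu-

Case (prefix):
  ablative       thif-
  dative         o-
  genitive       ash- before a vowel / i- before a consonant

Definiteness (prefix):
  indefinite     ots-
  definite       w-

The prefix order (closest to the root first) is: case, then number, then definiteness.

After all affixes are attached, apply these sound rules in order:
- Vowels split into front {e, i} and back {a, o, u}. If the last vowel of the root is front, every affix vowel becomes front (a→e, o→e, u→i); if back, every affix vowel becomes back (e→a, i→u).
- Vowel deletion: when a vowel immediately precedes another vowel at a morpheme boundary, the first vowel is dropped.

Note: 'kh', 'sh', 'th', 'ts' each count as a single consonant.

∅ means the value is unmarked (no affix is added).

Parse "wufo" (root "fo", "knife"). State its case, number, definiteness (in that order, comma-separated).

genitive, plural, definite

Segment: w-i-fo.
case: ash/i- → genitive.
number: ∅ → plural.
definiteness: w- → definite.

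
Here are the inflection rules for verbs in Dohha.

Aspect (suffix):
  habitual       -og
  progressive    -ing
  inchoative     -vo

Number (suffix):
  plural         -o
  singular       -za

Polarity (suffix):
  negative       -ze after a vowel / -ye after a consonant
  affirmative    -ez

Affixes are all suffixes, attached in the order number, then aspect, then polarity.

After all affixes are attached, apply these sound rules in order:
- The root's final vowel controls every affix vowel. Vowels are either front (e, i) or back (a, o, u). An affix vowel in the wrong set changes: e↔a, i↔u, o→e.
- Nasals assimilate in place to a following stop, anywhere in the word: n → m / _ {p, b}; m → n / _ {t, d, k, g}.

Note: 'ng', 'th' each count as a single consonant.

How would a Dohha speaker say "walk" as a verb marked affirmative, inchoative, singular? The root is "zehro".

Attach number singular -za → zehroza.
Attach aspect inchoative -vo → zehrozavo.
Attach polarity affirmative -ez → zehrozavoez.
Apply vowel harmony: zehrozavoez → zehrozavoaz.
Nasal assimilation: no change.

zehrozavoaz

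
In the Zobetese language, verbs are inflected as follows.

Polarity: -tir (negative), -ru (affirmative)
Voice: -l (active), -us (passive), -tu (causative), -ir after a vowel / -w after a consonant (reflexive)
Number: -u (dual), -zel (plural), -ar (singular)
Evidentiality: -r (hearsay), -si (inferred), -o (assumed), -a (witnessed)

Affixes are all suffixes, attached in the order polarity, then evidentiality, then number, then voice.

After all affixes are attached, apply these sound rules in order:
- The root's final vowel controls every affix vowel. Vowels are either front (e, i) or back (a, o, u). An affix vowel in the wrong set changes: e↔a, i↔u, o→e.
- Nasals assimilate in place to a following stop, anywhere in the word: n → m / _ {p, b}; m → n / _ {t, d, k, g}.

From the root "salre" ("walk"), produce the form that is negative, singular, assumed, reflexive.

salretireerw

Attach polarity negative -tir → salretir.
Attach evidentiality assumed -o → salretiro.
Attach number singular -ar → salretiroar.
Attach voice reflexive -w (after consonant 'r') → salretiroarw.
Apply vowel harmony: salretiroarw → salretireerw.
Nasal assimilation: no change.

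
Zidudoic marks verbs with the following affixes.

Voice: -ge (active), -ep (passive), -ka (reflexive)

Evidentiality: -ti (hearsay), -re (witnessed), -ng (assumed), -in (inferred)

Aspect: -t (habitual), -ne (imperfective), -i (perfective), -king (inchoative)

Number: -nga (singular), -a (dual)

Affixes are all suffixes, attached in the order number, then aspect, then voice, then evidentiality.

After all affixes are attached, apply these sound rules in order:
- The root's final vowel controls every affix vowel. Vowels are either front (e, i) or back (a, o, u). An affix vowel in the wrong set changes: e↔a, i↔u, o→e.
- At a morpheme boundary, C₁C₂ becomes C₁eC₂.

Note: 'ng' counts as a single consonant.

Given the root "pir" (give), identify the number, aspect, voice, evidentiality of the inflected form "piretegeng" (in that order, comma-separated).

Segment: pir-a-t-ge-ng.
number: -a → dual.
aspect: -t → habitual.
voice: -ge → active.
evidentiality: -ng → assumed.

dual, habitual, active, assumed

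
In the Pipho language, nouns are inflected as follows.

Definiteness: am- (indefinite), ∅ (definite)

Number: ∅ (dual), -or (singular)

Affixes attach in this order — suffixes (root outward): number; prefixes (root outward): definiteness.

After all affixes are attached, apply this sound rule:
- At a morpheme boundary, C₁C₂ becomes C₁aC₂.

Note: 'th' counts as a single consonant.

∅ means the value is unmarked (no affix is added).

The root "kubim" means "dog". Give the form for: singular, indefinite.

amakubimor

Attach number singular -or → kubimor.
Attach definiteness indefinite am- → amkubimor.
Apply epenthesis: amkubimor → amakubimor.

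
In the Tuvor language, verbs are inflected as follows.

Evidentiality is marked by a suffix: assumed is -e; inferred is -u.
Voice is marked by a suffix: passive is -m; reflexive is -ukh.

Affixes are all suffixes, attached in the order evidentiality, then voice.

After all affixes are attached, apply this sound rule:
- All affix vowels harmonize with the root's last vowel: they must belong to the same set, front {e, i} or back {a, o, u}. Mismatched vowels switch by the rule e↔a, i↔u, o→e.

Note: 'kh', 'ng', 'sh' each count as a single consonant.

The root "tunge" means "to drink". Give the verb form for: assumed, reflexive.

tungeeikh

Attach evidentiality assumed -e → tungee.
Attach voice reflexive -ukh → tungeeukh.
Apply vowel harmony: tungeeukh → tungeeikh.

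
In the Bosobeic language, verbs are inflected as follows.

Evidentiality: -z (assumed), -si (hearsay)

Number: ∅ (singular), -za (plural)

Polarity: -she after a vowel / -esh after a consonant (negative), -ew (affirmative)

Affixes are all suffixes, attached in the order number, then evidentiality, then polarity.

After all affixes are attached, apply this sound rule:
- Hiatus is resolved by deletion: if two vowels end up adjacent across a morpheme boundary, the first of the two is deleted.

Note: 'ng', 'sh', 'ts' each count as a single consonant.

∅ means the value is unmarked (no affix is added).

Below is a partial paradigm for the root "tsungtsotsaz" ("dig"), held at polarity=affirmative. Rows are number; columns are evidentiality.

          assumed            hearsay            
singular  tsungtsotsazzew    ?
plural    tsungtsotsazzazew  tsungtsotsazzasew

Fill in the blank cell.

number = singular: zero marking, form stays tsungtsotsaz.
Attach evidentiality hearsay -si → tsungtsotsazsi.
Attach polarity affirmative -ew → tsungtsotsazsiew.
Apply vowel deletion: tsungtsotsazsiew → tsungtsotsazsew.

tsungtsotsazsew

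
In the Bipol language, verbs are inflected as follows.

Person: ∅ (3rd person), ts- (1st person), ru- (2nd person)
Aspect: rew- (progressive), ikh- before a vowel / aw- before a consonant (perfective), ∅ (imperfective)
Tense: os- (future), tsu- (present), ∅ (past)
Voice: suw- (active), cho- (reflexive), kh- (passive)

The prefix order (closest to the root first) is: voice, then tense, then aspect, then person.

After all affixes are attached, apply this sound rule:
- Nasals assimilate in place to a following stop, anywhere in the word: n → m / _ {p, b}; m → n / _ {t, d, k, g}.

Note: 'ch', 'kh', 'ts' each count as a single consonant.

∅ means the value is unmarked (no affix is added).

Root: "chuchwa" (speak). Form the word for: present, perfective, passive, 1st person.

tsawtsukhchuchwa

Attach voice passive kh- → khchuchwa.
Attach tense present tsu- → tsukhchuchwa.
Attach aspect perfective aw- (before consonant 'ts') → awtsukhchuchwa.
Attach person 1st person ts- → tsawtsukhchuchwa.
Nasal assimilation: no change.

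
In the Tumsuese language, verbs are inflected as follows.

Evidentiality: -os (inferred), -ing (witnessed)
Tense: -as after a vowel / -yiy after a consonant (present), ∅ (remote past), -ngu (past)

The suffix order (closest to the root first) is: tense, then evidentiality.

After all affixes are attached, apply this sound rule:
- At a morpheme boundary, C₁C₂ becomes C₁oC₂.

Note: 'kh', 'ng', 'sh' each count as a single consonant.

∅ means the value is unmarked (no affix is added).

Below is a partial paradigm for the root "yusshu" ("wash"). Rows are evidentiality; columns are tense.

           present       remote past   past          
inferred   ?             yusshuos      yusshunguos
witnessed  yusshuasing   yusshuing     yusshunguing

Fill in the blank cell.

Attach tense present -as (after vowel 'u') → yusshuas.
Attach evidentiality inferred -os → yusshuasos.
Epenthesis: no change.

yusshuasos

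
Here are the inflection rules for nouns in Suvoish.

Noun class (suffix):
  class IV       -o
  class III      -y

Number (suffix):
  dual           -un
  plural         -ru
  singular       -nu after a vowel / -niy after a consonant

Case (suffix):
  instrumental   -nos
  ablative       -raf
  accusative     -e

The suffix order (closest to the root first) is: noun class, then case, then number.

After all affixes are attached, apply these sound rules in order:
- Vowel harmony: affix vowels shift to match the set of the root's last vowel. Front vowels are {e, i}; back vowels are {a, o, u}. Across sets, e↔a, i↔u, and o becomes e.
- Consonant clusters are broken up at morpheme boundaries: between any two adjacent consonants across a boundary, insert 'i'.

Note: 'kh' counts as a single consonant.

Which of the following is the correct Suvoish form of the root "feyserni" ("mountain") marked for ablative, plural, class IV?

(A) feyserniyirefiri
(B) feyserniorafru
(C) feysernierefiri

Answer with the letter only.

Attach noun class class IV -o → feysernio.
Attach case ablative -raf → feysernioraf.
Attach number plural -ru → feyserniorafru.
Apply vowel harmony: feyserniorafru → feysernierefri.
Apply epenthesis: feysernierefri → feysernierefiri.
So the correct form is feysernierefiri, option (C).
(B) feyserniorafru is wrong: it fails to apply the sound rule(s).
(A) feyserniyirefiri is wrong: it uses class III instead of class IV for noun class.

C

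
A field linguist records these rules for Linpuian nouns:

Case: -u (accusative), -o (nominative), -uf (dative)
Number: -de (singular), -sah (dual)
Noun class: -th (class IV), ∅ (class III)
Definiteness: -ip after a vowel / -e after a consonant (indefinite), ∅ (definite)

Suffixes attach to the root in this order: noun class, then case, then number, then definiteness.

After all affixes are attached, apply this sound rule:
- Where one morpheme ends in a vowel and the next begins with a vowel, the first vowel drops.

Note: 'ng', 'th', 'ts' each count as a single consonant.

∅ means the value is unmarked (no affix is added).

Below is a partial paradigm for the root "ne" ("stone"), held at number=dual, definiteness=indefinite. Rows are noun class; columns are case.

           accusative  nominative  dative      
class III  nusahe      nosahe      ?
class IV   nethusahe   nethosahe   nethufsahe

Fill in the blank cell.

noun class = class III: zero marking, form stays ne.
Attach case dative -uf → neuf.
Attach number dual -sah → neufsah.
Attach definiteness indefinite -e (after consonant 'h') → neufsahe.
Apply vowel deletion: neufsahe → nufsahe.

nufsahe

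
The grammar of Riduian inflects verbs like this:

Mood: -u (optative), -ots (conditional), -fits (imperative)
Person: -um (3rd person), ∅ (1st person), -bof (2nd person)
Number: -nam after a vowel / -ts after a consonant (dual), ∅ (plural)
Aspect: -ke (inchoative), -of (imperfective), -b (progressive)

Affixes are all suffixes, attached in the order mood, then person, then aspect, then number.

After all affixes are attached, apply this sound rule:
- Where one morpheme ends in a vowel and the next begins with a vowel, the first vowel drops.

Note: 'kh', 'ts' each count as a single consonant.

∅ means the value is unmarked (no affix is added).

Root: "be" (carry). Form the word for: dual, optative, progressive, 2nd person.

bubofbts

Attach mood optative -u → beu.
Attach person 2nd person -bof → beubof.
Attach aspect progressive -b → beubofb.
Attach number dual -ts (after consonant 'b') → beubofbts.
Apply vowel deletion: beubofbts → bubofbts.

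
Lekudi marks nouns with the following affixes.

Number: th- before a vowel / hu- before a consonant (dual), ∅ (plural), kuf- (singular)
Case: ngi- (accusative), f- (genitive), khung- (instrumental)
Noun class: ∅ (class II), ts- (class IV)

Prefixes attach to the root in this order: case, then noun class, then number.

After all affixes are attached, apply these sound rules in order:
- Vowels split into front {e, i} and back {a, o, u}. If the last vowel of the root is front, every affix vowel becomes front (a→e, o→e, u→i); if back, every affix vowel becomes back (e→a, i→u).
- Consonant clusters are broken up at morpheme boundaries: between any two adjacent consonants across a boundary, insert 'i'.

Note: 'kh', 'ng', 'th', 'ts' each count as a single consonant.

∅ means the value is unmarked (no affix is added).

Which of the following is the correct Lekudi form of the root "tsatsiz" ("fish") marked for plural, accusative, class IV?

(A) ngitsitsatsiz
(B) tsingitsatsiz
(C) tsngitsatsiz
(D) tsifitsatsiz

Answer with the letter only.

B

Attach case accusative ngi- → ngitsatsiz.
Attach noun class class IV ts- → tsngitsatsiz.
number = plural: zero marking, form stays tsngitsatsiz.
Vowel harmony: no change.
Apply epenthesis: tsngitsatsiz → tsingitsatsiz.
So the correct form is tsingitsatsiz, option (B).
(A) ngitsitsatsiz is wrong: it has the affixes in the wrong order.
(C) tsngitsatsiz is wrong: it fails to apply the sound rule(s).
(D) tsifitsatsiz is wrong: it uses genitive instead of accusative for case.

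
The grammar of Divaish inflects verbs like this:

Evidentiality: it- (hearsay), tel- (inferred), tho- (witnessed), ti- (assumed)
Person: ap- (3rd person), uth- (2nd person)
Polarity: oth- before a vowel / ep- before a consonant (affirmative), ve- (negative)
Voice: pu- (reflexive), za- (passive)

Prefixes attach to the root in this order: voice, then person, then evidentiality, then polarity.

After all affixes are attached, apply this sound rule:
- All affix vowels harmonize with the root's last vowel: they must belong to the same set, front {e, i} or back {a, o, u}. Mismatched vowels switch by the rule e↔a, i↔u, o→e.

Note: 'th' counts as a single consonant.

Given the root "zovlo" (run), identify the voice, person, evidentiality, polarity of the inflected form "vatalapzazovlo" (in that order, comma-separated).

passive, 3rd person, inferred, negative

Segment: ve-tel-ap-za-zovlo.
voice: za- → passive.
person: ap- → 3rd person.
evidentiality: tel- → inferred.
polarity: ve- → negative.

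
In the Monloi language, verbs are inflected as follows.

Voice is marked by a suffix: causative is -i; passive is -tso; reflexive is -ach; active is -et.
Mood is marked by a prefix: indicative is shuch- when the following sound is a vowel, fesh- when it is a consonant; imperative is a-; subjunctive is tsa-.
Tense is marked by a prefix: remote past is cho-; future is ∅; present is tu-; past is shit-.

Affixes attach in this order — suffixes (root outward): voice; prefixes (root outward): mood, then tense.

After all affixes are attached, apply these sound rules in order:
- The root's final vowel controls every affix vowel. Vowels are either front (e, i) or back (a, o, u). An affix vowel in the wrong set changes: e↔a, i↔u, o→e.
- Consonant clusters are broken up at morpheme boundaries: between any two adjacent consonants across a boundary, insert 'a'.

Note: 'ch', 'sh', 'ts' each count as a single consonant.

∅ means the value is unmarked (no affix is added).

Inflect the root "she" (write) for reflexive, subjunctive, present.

titsesheech

Attach mood subjunctive tsa- → tsashe.
Attach tense present tu- → tutsashe.
Attach voice reflexive -ach → tutsasheach.
Apply vowel harmony: tutsasheach → titsesheech.
Epenthesis: no change.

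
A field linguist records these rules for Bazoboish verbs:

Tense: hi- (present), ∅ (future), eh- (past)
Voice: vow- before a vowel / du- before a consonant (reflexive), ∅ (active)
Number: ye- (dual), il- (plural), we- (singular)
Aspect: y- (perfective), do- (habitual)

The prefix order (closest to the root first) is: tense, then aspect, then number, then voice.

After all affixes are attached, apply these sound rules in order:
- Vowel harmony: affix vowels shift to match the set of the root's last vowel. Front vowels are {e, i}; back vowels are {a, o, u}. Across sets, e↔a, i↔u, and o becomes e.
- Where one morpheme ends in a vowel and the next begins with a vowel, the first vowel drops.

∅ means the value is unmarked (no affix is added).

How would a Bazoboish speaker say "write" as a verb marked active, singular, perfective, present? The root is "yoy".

wayhuyoy

Attach tense present hi- → hiyoy.
Attach aspect perfective y- → yhiyoy.
Attach number singular we- → weyhiyoy.
voice = active: zero marking, form stays weyhiyoy.
Apply vowel harmony: weyhiyoy → wayhuyoy.
Vowel deletion: no change.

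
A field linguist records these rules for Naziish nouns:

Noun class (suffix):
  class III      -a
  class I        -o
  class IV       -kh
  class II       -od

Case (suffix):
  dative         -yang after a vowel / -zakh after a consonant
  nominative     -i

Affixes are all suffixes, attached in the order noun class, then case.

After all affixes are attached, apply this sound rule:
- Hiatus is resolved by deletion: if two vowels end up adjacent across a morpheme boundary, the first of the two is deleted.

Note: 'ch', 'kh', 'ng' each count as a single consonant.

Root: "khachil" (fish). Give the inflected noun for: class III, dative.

Attach noun class class III -a → khachila.
Attach case dative -yang (after vowel 'a') → khachilayang.
Vowel deletion: no change.

khachilayang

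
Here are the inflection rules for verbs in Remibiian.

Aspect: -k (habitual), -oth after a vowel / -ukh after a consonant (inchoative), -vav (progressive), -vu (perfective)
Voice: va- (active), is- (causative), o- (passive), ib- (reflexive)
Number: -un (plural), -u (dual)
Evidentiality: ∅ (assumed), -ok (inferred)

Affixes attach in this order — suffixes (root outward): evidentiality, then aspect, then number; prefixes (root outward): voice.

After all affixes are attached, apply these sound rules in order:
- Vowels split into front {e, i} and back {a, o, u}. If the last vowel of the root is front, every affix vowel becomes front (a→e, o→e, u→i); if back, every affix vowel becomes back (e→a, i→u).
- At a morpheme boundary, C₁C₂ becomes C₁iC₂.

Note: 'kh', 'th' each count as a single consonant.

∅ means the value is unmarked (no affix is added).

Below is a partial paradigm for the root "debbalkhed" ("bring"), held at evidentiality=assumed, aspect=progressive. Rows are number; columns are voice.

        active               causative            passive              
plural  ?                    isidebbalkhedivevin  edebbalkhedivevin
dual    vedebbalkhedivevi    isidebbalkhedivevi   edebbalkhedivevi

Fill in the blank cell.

vedebbalkhedivevin

Attach voice active va- → vadebbalkhed.
evidentiality = assumed: zero marking, form stays vadebbalkhed.
Attach aspect progressive -vav → vadebbalkhedvav.
Attach number plural -un → vadebbalkhedvavun.
Apply vowel harmony: vadebbalkhedvavun → vedebbalkhedvevin.
Apply epenthesis: vedebbalkhedvevin → vedebbalkhedivevin.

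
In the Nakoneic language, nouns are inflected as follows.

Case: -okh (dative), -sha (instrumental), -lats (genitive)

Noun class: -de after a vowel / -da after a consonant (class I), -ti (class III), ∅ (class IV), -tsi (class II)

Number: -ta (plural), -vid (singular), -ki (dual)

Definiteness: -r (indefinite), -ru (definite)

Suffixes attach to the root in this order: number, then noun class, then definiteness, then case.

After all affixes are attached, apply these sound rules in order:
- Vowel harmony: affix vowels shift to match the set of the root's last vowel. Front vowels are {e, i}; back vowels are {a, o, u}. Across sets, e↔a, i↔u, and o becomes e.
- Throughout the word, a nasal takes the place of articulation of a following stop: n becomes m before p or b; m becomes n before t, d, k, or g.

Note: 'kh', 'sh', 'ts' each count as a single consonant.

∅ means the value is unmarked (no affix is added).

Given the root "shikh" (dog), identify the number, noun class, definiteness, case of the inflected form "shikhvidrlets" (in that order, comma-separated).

Segment: shikh-vid-r-lats.
number: -vid → singular.
noun class: ∅ → class IV.
definiteness: -r → indefinite.
case: -lats → genitive.

singular, class IV, indefinite, genitive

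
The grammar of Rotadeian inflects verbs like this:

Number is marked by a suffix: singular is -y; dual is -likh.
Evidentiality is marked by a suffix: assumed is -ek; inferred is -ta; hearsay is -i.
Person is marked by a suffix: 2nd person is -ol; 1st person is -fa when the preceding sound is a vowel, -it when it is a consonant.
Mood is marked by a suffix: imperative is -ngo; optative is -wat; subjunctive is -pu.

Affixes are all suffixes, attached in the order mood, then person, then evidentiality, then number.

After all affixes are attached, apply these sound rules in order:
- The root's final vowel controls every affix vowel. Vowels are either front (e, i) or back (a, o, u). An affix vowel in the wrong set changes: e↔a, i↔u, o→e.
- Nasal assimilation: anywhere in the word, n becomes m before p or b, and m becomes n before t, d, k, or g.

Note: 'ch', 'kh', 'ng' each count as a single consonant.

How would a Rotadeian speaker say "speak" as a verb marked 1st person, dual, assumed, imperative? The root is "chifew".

chifewngefeeklikh

Attach mood imperative -ngo → chifewngo.
Attach person 1st person -fa (after vowel 'o') → chifewngofa.
Attach evidentiality assumed -ek → chifewngofaek.
Attach number dual -likh → chifewngofaeklikh.
Apply vowel harmony: chifewngofaeklikh → chifewngefeeklikh.
Nasal assimilation: no change.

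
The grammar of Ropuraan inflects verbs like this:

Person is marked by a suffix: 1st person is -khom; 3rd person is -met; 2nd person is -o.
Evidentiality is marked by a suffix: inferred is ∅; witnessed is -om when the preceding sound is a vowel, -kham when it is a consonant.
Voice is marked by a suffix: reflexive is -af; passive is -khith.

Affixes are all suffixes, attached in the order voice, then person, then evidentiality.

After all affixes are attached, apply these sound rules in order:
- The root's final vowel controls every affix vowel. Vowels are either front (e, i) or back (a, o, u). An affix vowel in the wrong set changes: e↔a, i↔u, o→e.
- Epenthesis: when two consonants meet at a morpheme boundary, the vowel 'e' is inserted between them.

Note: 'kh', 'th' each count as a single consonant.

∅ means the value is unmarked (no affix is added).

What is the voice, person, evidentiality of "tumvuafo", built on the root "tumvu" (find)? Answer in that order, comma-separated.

Segment: tumvu-af-o.
voice: -af → reflexive.
person: -o → 2nd person.
evidentiality: ∅ → inferred.

reflexive, 2nd person, inferred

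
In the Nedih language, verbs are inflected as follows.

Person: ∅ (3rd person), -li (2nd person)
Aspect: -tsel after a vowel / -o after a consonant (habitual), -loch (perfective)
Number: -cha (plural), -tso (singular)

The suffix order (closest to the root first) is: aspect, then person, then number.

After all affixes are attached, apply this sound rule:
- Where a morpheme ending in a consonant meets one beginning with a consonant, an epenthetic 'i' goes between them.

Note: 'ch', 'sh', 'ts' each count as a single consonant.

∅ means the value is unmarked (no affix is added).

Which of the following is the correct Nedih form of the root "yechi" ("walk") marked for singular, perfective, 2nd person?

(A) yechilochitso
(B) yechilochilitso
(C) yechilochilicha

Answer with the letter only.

B

Attach aspect perfective -loch → yechiloch.
Attach person 2nd person -li → yechilochli.
Attach number singular -tso → yechilochlitso.
Apply epenthesis: yechilochlitso → yechilochilitso.
So the correct form is yechilochilitso, option (B).
(C) yechilochilicha is wrong: it uses plural instead of singular for number.
(A) yechilochitso is wrong: it uses 3rd person instead of 2nd person for person.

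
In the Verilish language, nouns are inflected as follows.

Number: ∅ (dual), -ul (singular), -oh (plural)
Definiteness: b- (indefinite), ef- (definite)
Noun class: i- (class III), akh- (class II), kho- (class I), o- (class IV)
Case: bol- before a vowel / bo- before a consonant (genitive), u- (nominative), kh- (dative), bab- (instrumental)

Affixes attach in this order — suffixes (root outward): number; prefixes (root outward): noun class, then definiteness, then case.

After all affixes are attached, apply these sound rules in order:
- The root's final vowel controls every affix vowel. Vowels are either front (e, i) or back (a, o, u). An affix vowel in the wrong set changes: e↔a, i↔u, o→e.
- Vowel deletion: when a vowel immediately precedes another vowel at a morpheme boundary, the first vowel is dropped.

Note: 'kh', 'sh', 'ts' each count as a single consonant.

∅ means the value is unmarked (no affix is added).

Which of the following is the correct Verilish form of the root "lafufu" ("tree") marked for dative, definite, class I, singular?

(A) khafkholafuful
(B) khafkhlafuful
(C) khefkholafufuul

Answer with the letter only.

A

Attach noun class class I kho- → kholafufu.
Attach definiteness definite ef- → efkholafufu.
Attach case dative kh- → khefkholafufu.
Attach number singular -ul → khefkholafufuul.
Apply vowel harmony: khefkholafufuul → khafkholafufuul.
Apply vowel deletion: khafkholafufuul → khafkholafuful.
So the correct form is khafkholafuful, option (A).
(B) khafkhlafuful is wrong: it has the affixes in the wrong order.
(C) khefkholafufuul is wrong: it fails to apply the sound rule(s).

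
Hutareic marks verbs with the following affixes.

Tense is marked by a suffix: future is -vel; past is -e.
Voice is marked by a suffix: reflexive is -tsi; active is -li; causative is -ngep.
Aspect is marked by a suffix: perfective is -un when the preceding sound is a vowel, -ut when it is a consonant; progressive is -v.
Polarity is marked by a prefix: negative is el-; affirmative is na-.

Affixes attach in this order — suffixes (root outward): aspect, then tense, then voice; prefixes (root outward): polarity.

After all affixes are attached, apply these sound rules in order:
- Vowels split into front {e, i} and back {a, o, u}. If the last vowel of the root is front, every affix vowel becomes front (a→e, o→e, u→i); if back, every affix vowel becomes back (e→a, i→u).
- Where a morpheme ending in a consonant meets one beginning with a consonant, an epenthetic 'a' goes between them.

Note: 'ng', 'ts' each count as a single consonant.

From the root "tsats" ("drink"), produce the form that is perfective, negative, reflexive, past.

Attach aspect perfective -ut (after consonant 'ts') → tsatsut.
Attach tense past -e → tsatsute.
Attach polarity negative el- → eltsatsute.
Attach voice reflexive -tsi → eltsatsutetsi.
Apply vowel harmony: eltsatsutetsi → altsatsutatsu.
Apply epenthesis: altsatsutatsu → alatsatsutatsu.

alatsatsutatsu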